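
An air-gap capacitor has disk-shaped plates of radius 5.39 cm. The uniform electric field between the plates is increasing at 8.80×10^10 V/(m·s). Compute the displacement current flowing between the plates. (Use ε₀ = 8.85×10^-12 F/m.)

7.11×10^-3 A

With a uniform field, Φ_E = EA, so I_d = ε₀ A dE/dt = 7.11×10^-3 A.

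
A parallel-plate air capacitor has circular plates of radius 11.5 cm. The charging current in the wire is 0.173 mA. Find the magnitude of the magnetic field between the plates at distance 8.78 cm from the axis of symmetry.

2.30×10^-10 T

No conduction current crosses the gap, so I_d there equals the 1.73×10^-4 A in the leads.
For r < R the Ampère–Maxwell law gives B(2πr) = μ₀ I_d (r²/R²), so B = μ₀ I_d r/(2πR²) = (4π×10^-7)(1.73×10^-4)(0.0878)/(2π·0.115²) = 2.30×10^-10 T.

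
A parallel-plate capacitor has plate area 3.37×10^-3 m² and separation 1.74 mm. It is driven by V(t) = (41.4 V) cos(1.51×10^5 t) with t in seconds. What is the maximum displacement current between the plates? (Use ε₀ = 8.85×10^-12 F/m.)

1.07×10^-4 A

C = ε₀A/d = (8.85×10^-12)(3.37×10^-3)/(1.74×10^-3) = 1.714×10^-11 F; ω = 1.51×10^5 rad/s.
I_d = C dV/dt, so |I_d|_max = C V₀ ω = (1.714×10^-11)(41.4)(1.51×10^5) = 1.07×10^-4 A.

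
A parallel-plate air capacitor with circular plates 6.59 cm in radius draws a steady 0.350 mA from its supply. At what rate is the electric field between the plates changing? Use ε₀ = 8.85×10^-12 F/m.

2.90×10^9 V/(m·s)

By continuity, I_d in the gap equals the 0.350 mA flowing in the wire.
Then dE/dt = I_d/(ε₀A) = 2.90×10^9 V/(m·s).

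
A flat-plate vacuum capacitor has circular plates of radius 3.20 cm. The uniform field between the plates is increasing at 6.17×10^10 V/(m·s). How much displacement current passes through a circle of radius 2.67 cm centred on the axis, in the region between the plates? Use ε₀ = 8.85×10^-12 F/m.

I_d = ε₀ dΦ_E/dt = ε₀ πR² (dE/dt) = (8.85×10^-12)(3.217×10^-3)(6.17×10^10) = 1.757×10^-3 A through the full plate area.
The field is uniform, so I_d,enc = I_d (r/R)² = (1.757×10^-3)(2.67/3.20)² = 1.22×10^-3 A.

1.22×10^-3 A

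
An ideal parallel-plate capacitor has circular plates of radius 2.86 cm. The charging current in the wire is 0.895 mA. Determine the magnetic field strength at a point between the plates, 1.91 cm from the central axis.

No conduction current crosses the gap, so I_d there equals the 8.95×10^-4 A in the leads.
An Ampèrian loop of radius r encloses a fraction (r/R)² of I_d. Then B·2πr = μ₀ I_d (r/R)², giving B = μ₀ I_d r/(2πR²) = 4.18×10^-9 T.

4.18×10^-9 T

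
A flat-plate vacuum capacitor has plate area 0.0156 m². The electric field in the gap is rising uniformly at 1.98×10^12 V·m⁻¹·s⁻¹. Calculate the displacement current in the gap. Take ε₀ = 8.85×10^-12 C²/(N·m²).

0.273 A

I_d = ε₀ A (dE/dt) = (8.85×10^-12)(0.0156 m²)(1.98×10^12) = 0.273 A.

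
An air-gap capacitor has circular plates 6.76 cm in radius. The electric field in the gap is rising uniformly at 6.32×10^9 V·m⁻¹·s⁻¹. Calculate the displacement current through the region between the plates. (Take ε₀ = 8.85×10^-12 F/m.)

I_d = ε₀ A (dE/dt) = (8.85×10^-12)(0.01436 m²)(6.32×10^9) = 8.03×10^-4 A.

8.03×10^-4 A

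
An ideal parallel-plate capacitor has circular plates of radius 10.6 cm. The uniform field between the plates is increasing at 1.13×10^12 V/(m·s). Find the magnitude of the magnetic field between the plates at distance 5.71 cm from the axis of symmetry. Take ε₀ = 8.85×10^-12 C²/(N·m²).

Total displacement current: I_d = ε₀(πR²)(dE/dt) = (8.85×10^-12)(0.03530)(1.13×10^12) = 0.3530 A.
For r < R the Ampère–Maxwell law gives B(2πr) = μ₀ I_d (r²/R²), so B = μ₀ I_d r/(2πR²) = (4π×10^-7)(0.3530)(0.0571)/(2π·0.106²) = 3.59×10^-7 T.

3.59×10^-7 T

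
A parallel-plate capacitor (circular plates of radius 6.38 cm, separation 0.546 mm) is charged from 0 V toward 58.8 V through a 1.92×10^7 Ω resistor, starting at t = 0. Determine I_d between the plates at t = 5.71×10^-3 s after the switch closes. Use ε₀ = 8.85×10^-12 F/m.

With C = ε₀A/d = (8.85×10^-12)(0.01279)/(5.46×10^-4) = 2.073×10^-10 F, the time constant is τ = RC = 3.980×10^-3 s, so t/τ = 1.435 and e^(−t/τ) = 0.2381.
I_d = I_cond = (V₀/R) e^(−t/τ) = (3.062×10^-6)(0.2381) = 7.29×10^-7 A.

7.29×10^-7 A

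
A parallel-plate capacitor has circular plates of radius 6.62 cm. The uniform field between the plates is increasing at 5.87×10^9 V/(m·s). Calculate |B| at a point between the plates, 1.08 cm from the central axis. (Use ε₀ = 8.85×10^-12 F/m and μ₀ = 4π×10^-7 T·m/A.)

Total displacement current: I_d = ε₀(πR²)(dE/dt) = (8.85×10^-12)(0.01377)(5.87×10^9) = 7.153×10^-4 A.
An Ampèrian loop of radius r encloses a fraction (r/R)² of I_d. Then B·2πr = μ₀ I_d (r/R)², giving B = μ₀ I_d r/(2πR²) = 3.53×10^-10 T.

3.53×10^-10 T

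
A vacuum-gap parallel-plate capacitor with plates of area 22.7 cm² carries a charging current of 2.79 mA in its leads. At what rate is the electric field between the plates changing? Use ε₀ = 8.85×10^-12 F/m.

The displacement current between the plates equals the conduction current, I_d = 2.79 mA.
Then dE/dt = I_d/(ε₀A) = 1.39×10^11 V/(m·s).

1.39×10^11 V/(m·s)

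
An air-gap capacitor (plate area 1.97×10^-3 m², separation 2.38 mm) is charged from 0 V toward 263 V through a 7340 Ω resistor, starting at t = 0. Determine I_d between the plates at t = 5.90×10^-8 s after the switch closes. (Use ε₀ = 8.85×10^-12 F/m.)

0.0120 A

With C = ε₀A/d = (8.85×10^-12)(1.97×10^-3)/(2.38×10^-3) = 7.325×10^-12 F, the time constant is τ = RC = 5.377×10^-8 s, so t/τ = 1.097 and e^(−t/τ) = 0.3339.
I_d = I_cond = (V₀/R) e^(−t/τ) = (0.03583)(0.3339) = 0.0120 A.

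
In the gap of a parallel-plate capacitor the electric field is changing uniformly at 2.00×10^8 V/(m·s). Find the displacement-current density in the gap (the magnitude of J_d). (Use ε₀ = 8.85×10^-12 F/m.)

J_d = ε₀ ∂E/∂t, so J_d = 1.77×10^-3 A/m².

1.77×10^-3 A/m²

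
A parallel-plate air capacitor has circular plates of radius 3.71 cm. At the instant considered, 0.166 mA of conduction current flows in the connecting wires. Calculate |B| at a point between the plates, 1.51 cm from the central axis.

Between the plates the displacement current equals the wire current: I_d = 0.166 mA = 1.66×10^-4 A.
∮B·dl = μ₀ I_d,enc with I_d,enc = I_d r²/R² = 2.750×10^-5 A; so B = μ₀ I_d,enc/(2πr) = 3.64×10^-10 T.

3.64×10^-10 T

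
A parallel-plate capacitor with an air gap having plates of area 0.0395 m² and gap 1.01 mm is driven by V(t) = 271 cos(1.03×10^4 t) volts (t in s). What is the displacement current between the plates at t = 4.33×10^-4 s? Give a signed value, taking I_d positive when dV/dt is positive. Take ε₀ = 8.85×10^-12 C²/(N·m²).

dE/dt = (V₀ω/d)·−sin(ωt) with ωt = 4.4599 rad: (271)(1.03×10^4)(0.9683)/(1.01×10^-3) = 2.676×10^9 V/(m·s).
I_d = ε₀ A dE/dt = (8.85×10^-12)(0.0395)(2.676×10^9) = 9.35×10^-4 A.

9.35×10^-4 A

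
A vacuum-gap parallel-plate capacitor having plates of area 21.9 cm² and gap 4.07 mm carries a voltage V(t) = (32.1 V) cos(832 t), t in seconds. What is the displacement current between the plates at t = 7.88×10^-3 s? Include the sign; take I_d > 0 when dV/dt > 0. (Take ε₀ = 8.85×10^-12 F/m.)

dV/dt = (32.1)(832)·−sin(6.55616) = -7200 V/s.
I_d = C dV/dt with C = ε₀A/d = (8.85×10^-12)(2.19×10^-3)/(4.07×10^-3) = 4.762×10^-12 F, so I_d = (4.762×10^-12)(-7200) = -3.43×10^-8 A.

-3.43×10^-8 A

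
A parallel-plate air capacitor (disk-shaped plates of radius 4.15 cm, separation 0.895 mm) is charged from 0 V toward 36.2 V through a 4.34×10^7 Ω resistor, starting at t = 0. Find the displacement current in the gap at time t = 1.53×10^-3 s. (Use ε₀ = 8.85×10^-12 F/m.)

4.32×10^-7 A

C = ε₀A/d = (8.85×10^-12)(5.411×10^-3)/(8.95×10^-4) = 5.351×10^-11 F and τ = RC = 2.322×10^-3 s. I_d in the gap equals the RC charging current.
I_d(t) = (V₀/R) e^(−t/τ) = 8.341×10^-7 · e^(−0.6589) = 4.32×10^-7 A.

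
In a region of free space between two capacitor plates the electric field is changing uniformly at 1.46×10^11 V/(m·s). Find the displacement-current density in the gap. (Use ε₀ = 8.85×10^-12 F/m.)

The displacement-current density is ε₀ ∂E/∂t = (8.85×10^-12)(1.46×10^11) = 1.29 A/m².

1.29 A/m²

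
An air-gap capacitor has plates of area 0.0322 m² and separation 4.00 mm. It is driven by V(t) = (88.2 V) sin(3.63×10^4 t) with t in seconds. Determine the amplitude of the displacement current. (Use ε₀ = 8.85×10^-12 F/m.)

2.28×10^-4 A

The displacement current equals the conduction current C dV/dt, which peaks at C V₀ ω.
With C = ε₀A/d = (8.85×10^-12)(0.0322)/(4.00×10^-3) = 7.124×10^-11 F and ω = 3.63×10^4 rad/s, I_d,max = (7.124×10^-11)(88.2)(3.63×10^4) = 2.28×10^-4 A.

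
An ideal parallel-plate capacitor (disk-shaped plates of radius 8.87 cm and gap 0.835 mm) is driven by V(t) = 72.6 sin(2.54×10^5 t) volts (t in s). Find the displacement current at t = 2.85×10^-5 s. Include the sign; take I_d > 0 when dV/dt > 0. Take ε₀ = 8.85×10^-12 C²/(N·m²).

2.79×10^-3 A

C = ε₀A/d = (8.85×10^-12)(0.02472)/(8.35×10^-4) = 2.620×10^-10 F. dV/dt = V₀ω·cos(ωt); at ωt = 7.239 rad this factor is 0.5769.
I_d = C dV/dt = (2.620×10^-10)(72.6)(2.54×10^5)(0.5769) = 2.79×10^-3 A.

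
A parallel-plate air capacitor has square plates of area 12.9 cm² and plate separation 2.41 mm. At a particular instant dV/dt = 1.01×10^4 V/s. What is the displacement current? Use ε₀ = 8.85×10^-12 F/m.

The displacement current equals the charging current C dV/dt. With C = ε₀A/d = (8.85×10^-12)(1.29×10^-3)/(2.41×10^-3) = 4.737×10^-12 F, I_d = (4.737×10^-12)(1.01×10^4) = 4.78×10^-8 A.

4.78×10^-8 A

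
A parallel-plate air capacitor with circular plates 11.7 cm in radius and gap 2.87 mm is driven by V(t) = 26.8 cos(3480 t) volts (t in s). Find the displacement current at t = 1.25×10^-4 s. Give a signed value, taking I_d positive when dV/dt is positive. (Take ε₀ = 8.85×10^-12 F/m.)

C = ε₀A/d = (8.85×10^-12)(0.04301)/(2.87×10^-3) = 1.326×10^-10 F. dV/dt = V₀ω·−sin(ωt); at ωt = 0.435 rad this factor is -0.4214.
I_d = C dV/dt = (1.326×10^-10)(26.8)(3480)(-0.4214) = -5.21×10^-6 A.

-5.21×10^-6 A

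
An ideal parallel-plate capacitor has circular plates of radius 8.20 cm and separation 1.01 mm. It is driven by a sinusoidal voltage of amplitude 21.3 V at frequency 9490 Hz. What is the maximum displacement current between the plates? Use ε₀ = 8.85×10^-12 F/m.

C = ε₀A/d = (8.85×10^-12)(0.02112)/(1.01×10^-3) = 1.851×10^-10 F; ω = 2πf = 5.963×10^4 rad/s.
I_d = C dV/dt, so |I_d|_max = C V₀ ω = (1.851×10^-10)(21.3)(5.963×10^4) = 2.35×10^-4 A.

2.35×10^-4 A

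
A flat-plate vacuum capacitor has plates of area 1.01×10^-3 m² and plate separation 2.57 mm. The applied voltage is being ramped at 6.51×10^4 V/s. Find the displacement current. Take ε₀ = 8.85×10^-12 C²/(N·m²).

2.26×10^-7 A

E = V/d so dE/dt = (dV/dt)/d = 2.533×10^7 V/(m·s), and I_d = ε₀ A dE/dt = (8.85×10^-12)(1.01×10^-3)(2.533×10^7) = 2.26×10^-7 A.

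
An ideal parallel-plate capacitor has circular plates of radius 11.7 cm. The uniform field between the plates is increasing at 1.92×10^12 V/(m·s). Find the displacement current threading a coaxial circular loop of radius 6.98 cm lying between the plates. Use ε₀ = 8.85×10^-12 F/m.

0.260 A

Through the whole plate area (πR² = 0.04301 m²), I_d = ε₀ πR² dE/dt = 0.7308 A.
The field is uniform, so I_d,enc = I_d (r/R)² = (0.7308)(6.98/11.7)² = 0.260 A.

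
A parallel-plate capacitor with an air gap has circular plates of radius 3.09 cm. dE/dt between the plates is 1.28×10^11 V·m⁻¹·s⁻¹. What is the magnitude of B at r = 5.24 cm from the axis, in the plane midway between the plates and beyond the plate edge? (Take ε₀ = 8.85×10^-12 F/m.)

Total displacement current: I_d = ε₀(πR²)(dE/dt) = (8.85×10^-12)(3.000×10^-3)(1.28×10^11) = 3.398×10^-3 A.
With r > R the enclosed displacement current is the full I_d; B = μ₀ I_d / (2πr) = 1.30×10^-8 T.

1.30×10^-8 T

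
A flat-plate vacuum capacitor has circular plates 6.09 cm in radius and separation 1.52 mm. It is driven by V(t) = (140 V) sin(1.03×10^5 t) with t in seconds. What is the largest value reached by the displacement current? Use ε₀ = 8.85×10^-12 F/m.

9.78×10^-4 A

(dE/dt)_max = V₀ω/d = 9.487×10^9 V/(m·s); ω = 1.03×10^5 rad/s.
I_d,max = ε₀ A (dE/dt)_max = (8.85×10^-12)(0.01165)(9.487×10^9) = 9.78×10^-4 A.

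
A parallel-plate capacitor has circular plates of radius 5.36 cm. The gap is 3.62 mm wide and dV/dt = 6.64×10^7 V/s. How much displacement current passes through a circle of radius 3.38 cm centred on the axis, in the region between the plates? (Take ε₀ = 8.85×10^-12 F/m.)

I_d = C dV/dt with C = ε₀πR²/d = 2.207×10^-11 F, so I_d = (2.207×10^-11)(6.64×10^7) = 1.465×10^-3 A.
The field is uniform, so I_d,enc = I_d (r/R)² = (1.465×10^-3)(3.38/5.36)² = 5.83×10^-4 A.

5.83×10^-4 A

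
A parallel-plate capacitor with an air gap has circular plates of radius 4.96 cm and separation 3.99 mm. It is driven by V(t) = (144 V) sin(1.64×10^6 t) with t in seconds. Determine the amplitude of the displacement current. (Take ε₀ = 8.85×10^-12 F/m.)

4.05×10^-3 A

(dE/dt)_max = V₀ω/d = 5.919×10^10 V/(m·s); ω = 1.64×10^6 rad/s.
I_d,max = ε₀ A (dE/dt)_max = (8.85×10^-12)(7.729×10^-3)(5.919×10^10) = 4.05×10^-3 A.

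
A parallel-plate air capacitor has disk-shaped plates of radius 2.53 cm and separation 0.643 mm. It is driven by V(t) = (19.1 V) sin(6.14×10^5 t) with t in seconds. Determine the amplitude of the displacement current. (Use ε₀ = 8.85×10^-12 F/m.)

(dE/dt)_max = V₀ω/d = 1.824×10^10 V/(m·s); ω = 6.14×10^5 rad/s.
I_d,max = ε₀ A (dE/dt)_max = (8.85×10^-12)(2.011×10^-3)(1.824×10^10) = 3.25×10^-4 A.

3.25×10^-4 A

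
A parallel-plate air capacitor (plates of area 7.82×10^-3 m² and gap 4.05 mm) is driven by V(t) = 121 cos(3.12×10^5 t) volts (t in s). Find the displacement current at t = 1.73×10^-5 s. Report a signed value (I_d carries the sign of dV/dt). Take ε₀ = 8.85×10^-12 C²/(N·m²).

dE/dt = (V₀ω/d)·−sin(ωt) with ωt = 5.3976 rad: (121)(3.12×10^5)(0.7743)/(4.05×10^-3) = 7.218×10^9 V/(m·s).
I_d = ε₀ A dE/dt = (8.85×10^-12)(7.82×10^-3)(7.218×10^9) = 5.00×10^-4 A.

5.00×10^-4 A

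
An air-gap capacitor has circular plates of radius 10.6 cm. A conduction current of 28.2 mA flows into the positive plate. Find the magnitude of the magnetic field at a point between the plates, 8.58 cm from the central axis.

4.31×10^-8 T

By continuity the displacement current in the gap matches the conduction current: I_d = 0.0282 A.
For r < R the Ampère–Maxwell law gives B(2πr) = μ₀ I_d (r²/R²), so B = μ₀ I_d r/(2πR²) = (4π×10^-7)(0.0282)(0.0858)/(2π·0.106²) = 4.31×10^-8 T.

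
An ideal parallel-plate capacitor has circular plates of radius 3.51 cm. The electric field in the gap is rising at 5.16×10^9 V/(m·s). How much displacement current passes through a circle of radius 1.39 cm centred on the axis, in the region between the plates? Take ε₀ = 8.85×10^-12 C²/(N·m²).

I_d = ε₀ dΦ_E/dt = ε₀ πR² (dE/dt) = (8.85×10^-12)(3.870×10^-3)(5.16×10^9) = 1.767×10^-4 A through the full plate area.
Since J_d is uniform, the enclosed fraction is (r/R)² = 0.1568, giving I_d,enc = 2.77×10^-5 A.

2.77×10^-5 A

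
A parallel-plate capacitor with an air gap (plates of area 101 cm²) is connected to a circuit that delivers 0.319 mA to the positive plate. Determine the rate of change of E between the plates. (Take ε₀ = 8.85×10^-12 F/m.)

3.57×10^9 V/(m·s)

Charge continuity gives I_d = I = 3.19×10^-4 A between the plates.
Then dE/dt = I_d/(ε₀A) = 3.57×10^9 V/(m·s).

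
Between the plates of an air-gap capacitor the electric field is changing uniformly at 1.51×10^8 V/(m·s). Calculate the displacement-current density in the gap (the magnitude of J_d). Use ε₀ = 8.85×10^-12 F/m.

J_d = ε₀ dE/dt = (8.85×10^-12)(1.51×10^8) = 1.34×10^-3 A/m².

1.34×10^-3 A/m²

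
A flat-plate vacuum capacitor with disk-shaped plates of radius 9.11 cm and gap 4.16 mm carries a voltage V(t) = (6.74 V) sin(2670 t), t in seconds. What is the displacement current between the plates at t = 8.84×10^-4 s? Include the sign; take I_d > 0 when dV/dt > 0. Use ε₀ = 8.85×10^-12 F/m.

dV/dt = (6.74)(2670)·cos(2.36028) = -1.278×10^4 V/s.
I_d = C dV/dt with C = ε₀A/d = (8.85×10^-12)(0.02607)/(4.16×10^-3) = 5.546×10^-11 F, so I_d = (5.546×10^-11)(-1.278×10^4) = -7.09×10^-7 A.

-7.09×10^-7 A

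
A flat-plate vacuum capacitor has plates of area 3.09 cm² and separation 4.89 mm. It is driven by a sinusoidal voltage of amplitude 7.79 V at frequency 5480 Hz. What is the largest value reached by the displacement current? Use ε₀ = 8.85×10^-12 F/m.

The displacement current equals the conduction current C dV/dt, which peaks at C V₀ ω.
With C = ε₀A/d = (8.85×10^-12)(3.09×10^-4)/(4.89×10^-3) = 5.592×10^-13 F and ω = 2πf = 3.443×10^4 rad/s, I_d,max = (5.592×10^-13)(7.79)(3.443×10^4) = 1.50×10^-7 A.

1.50×10^-7 A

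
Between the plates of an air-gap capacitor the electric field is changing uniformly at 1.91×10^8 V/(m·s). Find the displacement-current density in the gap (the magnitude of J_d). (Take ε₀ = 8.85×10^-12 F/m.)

The displacement-current density is ε₀ ∂E/∂t = (8.85×10^-12)(1.91×10^8) = 1.69×10^-3 A/m².

1.69×10^-3 A/m²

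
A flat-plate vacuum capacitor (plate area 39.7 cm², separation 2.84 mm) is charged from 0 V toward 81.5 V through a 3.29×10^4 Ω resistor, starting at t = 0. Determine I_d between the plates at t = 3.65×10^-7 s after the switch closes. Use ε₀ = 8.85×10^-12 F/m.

1.01×10^-3 A

C = ε₀A/d = (8.85×10^-12)(3.97×10^-3)/(2.84×10^-3) = 1.237×10^-11 F and τ = RC = 4.070×10^-7 s. I_d in the gap equals the RC charging current.
I_d(t) = (V₀/R) e^(−t/τ) = 2.477×10^-3 · e^(−0.8968) = 1.01×10^-3 A.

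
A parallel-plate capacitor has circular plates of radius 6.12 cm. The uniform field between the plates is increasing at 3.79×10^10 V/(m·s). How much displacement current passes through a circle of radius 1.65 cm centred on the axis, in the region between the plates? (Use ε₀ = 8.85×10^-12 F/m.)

2.87×10^-4 A

Total displacement current: I_d = ε₀(πR²)(dE/dt) = (8.85×10^-12)(0.01177)(3.79×10^10) = 3.948×10^-3 A.
The field is uniform, so I_d,enc = I_d (r/R)² = (3.948×10^-3)(1.65/6.12)² = 2.87×10^-4 A.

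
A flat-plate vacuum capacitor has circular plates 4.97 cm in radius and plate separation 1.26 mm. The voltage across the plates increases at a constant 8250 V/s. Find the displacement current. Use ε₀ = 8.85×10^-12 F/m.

4.50×10^-7 A

C = ε₀A/d = (8.85×10^-12)(7.760×10^-3)/(1.26×10^-3) = 5.450×10^-11 F.
I_d = C dV/dt = (5.450×10^-11)(8250) = 4.50×10^-7 A.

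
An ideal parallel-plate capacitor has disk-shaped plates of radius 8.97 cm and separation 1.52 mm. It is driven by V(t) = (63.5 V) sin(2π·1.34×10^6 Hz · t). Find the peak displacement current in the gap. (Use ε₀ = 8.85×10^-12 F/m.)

0.0787 A

C = ε₀A/d = (8.85×10^-12)(0.02528)/(1.52×10^-3) = 1.472×10^-10 F; ω = 2πf = 8.419×10^6 rad/s.
I_d = C dV/dt, so |I_d|_max = C V₀ ω = (1.472×10^-10)(63.5)(8.419×10^6) = 0.0787 A.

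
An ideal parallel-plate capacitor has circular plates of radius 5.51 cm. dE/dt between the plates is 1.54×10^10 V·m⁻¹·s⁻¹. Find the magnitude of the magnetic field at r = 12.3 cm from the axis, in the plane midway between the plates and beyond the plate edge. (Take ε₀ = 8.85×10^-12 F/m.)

I_d = ε₀ dΦ_E/dt = ε₀ πR² (dE/dt) = (8.85×10^-12)(9.538×10^-3)(1.54×10^10) = 1.300×10^-3 A through the full plate area.
For r ≥ R the full I_d is enclosed: B = μ₀ I_d/(2πr) = (4π×10^-7)(1.300×10^-3)/(2π·0.123) = 2.11×10^-9 T.

2.11×10^-9 T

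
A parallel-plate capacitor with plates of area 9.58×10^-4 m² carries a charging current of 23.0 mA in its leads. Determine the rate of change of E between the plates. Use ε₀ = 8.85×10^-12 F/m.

The displacement current between the plates equals the conduction current, I_d = 23.0 mA.
Since I_d = ε₀ A dE/dt, dE/dt = I_d/(ε₀A) = (0.0230)/((8.85×10^-12)(9.58×10^-4)) = 2.71×10^12 V/(m·s).

2.71×10^12 V/(m·s)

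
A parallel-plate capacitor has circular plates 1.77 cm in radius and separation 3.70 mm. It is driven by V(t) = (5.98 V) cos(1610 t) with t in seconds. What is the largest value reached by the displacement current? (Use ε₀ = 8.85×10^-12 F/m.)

C = ε₀A/d = (8.85×10^-12)(9.842×10^-4)/(3.70×10^-3) = 2.354×10^-12 F; ω = 1610 rad/s.
I_d = C dV/dt, so |I_d|_max = C V₀ ω = (2.354×10^-12)(5.98)(1610) = 2.27×10^-8 A.

2.27×10^-8 A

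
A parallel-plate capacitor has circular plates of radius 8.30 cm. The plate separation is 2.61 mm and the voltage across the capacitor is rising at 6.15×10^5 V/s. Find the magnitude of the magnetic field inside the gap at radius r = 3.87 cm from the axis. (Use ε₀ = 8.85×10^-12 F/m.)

5.07×10^-11 T

I_d = C dV/dt with C = ε₀πR²/d = 7.338×10^-11 F, so I_d = (7.338×10^-11)(6.15×10^5) = 4.513×10^-5 A.
An Ampèrian loop of radius r encloses a fraction (r/R)² of I_d. Then B·2πr = μ₀ I_d (r/R)², giving B = μ₀ I_d r/(2πR²) = 5.07×10^-11 T.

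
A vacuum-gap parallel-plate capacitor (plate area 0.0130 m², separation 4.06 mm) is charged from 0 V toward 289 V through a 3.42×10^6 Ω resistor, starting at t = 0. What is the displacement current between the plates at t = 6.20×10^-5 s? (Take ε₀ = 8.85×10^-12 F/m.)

With C = ε₀A/d = (8.85×10^-12)(0.0130)/(4.06×10^-3) = 2.834×10^-11 F, the time constant is τ = RC = 9.692×10^-5 s, so t/τ = 0.6397 and e^(−t/τ) = 0.5275.
I_d = I_cond = (V₀/R) e^(−t/τ) = (8.450×10^-5)(0.5275) = 4.46×10^-5 A.

4.46×10^-5 A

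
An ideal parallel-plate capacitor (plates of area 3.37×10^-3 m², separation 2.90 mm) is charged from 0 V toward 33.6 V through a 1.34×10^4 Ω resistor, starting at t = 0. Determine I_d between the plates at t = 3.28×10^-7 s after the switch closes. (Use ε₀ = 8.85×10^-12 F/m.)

C = ε₀A/d = (8.85×10^-12)(3.37×10^-3)/(2.90×10^-3) = 1.028×10^-11 F, so τ = RC = 1.378×10^-7 s.
The conduction current is I(t) = (V₀/R) e^(−t/τ), and the displacement current between the plates equals it.
t/τ = 2.380; I_d = (33.6/1.34×10^4) · e^(−2.380) = (2.507×10^-3)(0.09255) = 2.32×10^-4 A.

2.32×10^-4 A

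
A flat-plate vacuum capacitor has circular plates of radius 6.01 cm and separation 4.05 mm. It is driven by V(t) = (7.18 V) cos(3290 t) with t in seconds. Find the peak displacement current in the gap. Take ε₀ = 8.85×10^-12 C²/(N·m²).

C = ε₀A/d = (8.85×10^-12)(0.01135)/(4.05×10^-3) = 2.480×10^-11 F; ω = 3290 rad/s.
I_d = C dV/dt, so |I_d|_max = C V₀ ω = (2.480×10^-11)(7.18)(3290) = 5.86×10^-7 A.

5.86×10^-7 A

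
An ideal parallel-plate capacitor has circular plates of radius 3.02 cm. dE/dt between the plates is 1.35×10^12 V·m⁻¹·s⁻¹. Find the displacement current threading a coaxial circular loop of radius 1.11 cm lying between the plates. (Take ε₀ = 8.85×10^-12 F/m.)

Total displacement current: I_d = ε₀(πR²)(dE/dt) = (8.85×10^-12)(2.865×10^-3)(1.35×10^12) = 0.03423 A.
Since J_d is uniform, the enclosed fraction is (r/R)² = 0.1351, giving I_d,enc = 4.62×10^-3 A.

4.62×10^-3 A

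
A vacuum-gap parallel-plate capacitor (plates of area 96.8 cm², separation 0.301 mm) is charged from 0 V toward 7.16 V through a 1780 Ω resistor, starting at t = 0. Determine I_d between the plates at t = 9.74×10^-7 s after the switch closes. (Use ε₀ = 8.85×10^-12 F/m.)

5.88×10^-4 A

C = ε₀A/d = (8.85×10^-12)(9.68×10^-3)/(3.01×10^-4) = 2.846×10^-10 F, so τ = RC = 5.066×10^-7 s.
The conduction current is I(t) = (V₀/R) e^(−t/τ), and the displacement current between the plates equals it.
t/τ = 1.923; I_d = (7.16/1780) · e^(−1.923) = (4.022×10^-3)(0.1462) = 5.88×10^-4 A.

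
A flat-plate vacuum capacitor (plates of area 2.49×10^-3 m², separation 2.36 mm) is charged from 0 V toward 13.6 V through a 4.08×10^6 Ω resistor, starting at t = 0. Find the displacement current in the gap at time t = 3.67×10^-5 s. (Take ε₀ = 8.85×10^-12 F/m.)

1.27×10^-6 A

With C = ε₀A/d = (8.85×10^-12)(2.49×10^-3)/(2.36×10^-3) = 9.338×10^-12 F, the time constant is τ = RC = 3.810×10^-5 s, so t/τ = 0.9633 and e^(−t/τ) = 0.3816.
I_d = I_cond = (V₀/R) e^(−t/τ) = (3.333×10^-6)(0.3816) = 1.27×10^-6 A.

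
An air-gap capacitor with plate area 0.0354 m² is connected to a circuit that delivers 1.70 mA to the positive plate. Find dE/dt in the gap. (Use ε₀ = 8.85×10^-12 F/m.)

5.43×10^9 V/(m·s)

By continuity, I_d in the gap equals the 1.70 mA flowing in the wire.
Inverting I_d = ε₀ A dE/dt gives dE/dt = 1.70×10^-3 / (8.85×10^-12 · 0.0354) = 5.43×10^9 V/(m·s).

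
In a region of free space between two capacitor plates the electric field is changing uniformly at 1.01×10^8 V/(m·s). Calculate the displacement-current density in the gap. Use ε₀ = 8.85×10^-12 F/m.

J_d = ε₀ ∂E/∂t, so J_d = 8.94×10^-4 A/m².

8.94×10^-4 A/m²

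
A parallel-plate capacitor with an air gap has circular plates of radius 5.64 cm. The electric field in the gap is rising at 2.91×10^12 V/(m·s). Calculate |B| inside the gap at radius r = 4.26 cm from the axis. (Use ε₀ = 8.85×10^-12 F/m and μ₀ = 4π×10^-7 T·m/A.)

Total displacement current: I_d = ε₀(πR²)(dE/dt) = (8.85×10^-12)(9.993×10^-3)(2.91×10^12) = 0.2574 A.
For r < R the Ampère–Maxwell law gives B(2πr) = μ₀ I_d (r²/R²), so B = μ₀ I_d r/(2πR²) = (4π×10^-7)(0.2574)(0.0426)/(2π·0.0564²) = 6.89×10^-7 T.

6.89×10^-7 T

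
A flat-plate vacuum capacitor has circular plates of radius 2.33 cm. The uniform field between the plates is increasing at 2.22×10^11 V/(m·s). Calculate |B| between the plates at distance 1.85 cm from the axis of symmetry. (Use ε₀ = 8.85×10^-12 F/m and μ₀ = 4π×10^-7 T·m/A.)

Total displacement current: I_d = ε₀(πR²)(dE/dt) = (8.85×10^-12)(1.706×10^-3)(2.22×10^11) = 3.352×10^-3 A.
For r < R the Ampère–Maxwell law gives B(2πr) = μ₀ I_d (r²/R²), so B = μ₀ I_d r/(2πR²) = (4π×10^-7)(3.352×10^-3)(0.0185)/(2π·0.0233²) = 2.28×10^-8 T.

2.28×10^-8 T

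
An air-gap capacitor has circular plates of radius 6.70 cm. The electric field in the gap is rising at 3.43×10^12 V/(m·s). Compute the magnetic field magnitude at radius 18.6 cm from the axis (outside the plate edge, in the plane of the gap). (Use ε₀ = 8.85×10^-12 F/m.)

4.60×10^-7 T

Through the whole plate area (πR² = 0.01410 m²), I_d = ε₀ πR² dE/dt = 0.4280 A.
For r ≥ R the full I_d is enclosed: B = μ₀ I_d/(2πr) = (4π×10^-7)(0.4280)/(2π·0.186) = 4.60×10^-7 T.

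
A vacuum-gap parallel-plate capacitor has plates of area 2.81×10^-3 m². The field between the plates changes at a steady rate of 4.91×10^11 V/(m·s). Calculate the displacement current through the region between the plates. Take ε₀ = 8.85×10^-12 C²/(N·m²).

I_d = ε₀ A (dE/dt) = (8.85×10^-12)(2.81×10^-3 m²)(4.91×10^11) = 0.0122 A.

0.0122 A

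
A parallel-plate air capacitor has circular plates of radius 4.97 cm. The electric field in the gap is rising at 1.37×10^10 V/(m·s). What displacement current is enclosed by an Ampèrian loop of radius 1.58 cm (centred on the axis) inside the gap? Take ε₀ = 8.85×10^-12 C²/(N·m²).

9.51×10^-5 A

Total displacement current: I_d = ε₀(πR²)(dE/dt) = (8.85×10^-12)(7.760×10^-3)(1.37×10^10) = 9.409×10^-4 A.
The field is uniform, so I_d,enc = I_d (r/R)² = (9.409×10^-4)(1.58/4.97)² = 9.51×10^-5 A.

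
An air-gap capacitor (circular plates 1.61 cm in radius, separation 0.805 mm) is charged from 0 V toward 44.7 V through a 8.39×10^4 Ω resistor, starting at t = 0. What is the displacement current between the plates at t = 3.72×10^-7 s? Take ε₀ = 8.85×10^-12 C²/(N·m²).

C = ε₀A/d = (8.85×10^-12)(8.143×10^-4)/(8.05×10^-4) = 8.952×10^-12 F, so τ = RC = 7.511×10^-7 s.
The conduction current is I(t) = (V₀/R) e^(−t/τ), and the displacement current between the plates equals it.
t/τ = 0.4953; I_d = (44.7/8.39×10^4) · e^(−0.4953) = (5.328×10^-4)(0.6094) = 3.25×10^-4 A.

3.25×10^-4 A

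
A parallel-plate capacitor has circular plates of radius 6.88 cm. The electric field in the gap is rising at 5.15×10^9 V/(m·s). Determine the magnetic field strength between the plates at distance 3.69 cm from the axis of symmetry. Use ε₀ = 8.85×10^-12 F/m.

Through the whole plate area (πR² = 0.01487 m²), I_d = ε₀ πR² dE/dt = 6.777×10^-4 A.
For r < R the Ampère–Maxwell law gives B(2πr) = μ₀ I_d (r²/R²), so B = μ₀ I_d r/(2πR²) = (4π×10^-7)(6.777×10^-4)(0.0369)/(2π·0.0688²) = 1.06×10^-9 T.

1.06×10^-9 T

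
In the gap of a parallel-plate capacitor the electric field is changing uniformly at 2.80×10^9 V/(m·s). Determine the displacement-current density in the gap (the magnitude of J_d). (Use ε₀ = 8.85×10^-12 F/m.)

J_d = ε₀ ∂E/∂t, so J_d = 0.0248 A/m².

0.0248 A/m²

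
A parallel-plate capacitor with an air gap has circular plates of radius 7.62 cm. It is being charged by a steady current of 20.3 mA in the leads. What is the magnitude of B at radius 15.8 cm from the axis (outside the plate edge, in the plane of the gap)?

Between the plates the displacement current equals the wire current: I_d = 20.3 mA = 0.0203 A.
For r ≥ R the full I_d is enclosed: B = μ₀ I_d/(2πr) = (4π×10^-7)(0.0203)/(2π·0.158) = 2.57×10^-8 T.

2.57×10^-8 T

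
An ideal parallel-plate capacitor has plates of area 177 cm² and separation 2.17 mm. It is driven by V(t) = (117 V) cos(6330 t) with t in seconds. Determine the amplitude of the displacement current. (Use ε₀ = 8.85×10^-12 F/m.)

(dE/dt)_max = V₀ω/d = 3.413×10^8 V/(m·s); ω = 6330 rad/s.
I_d,max = ε₀ A (dE/dt)_max = (8.85×10^-12)(0.0177)(3.413×10^8) = 5.35×10^-5 A.

5.35×10^-5 A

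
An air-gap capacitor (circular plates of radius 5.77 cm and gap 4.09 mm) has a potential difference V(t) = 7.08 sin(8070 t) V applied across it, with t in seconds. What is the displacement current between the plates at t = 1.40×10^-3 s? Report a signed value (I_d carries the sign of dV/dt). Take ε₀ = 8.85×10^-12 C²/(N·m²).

3.85×10^-7 A

C = ε₀A/d = (8.85×10^-12)(0.01046)/(4.09×10^-3) = 2.263×10^-11 F. dV/dt = V₀ω·cos(ωt); at ωt = 11.298 rad this factor is 0.2978.
I_d = C dV/dt = (2.263×10^-11)(7.08)(8070)(0.2978) = 3.85×10^-7 A.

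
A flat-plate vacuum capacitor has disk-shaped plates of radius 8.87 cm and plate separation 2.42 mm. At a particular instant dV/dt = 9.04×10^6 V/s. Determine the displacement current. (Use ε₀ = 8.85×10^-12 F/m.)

The displacement current equals the charging current C dV/dt. With C = ε₀A/d = (8.85×10^-12)(0.02472)/(2.42×10^-3) = 9.040×10^-11 F, I_d = (9.040×10^-11)(9.04×10^6) = 8.17×10^-4 A.

8.17×10^-4 A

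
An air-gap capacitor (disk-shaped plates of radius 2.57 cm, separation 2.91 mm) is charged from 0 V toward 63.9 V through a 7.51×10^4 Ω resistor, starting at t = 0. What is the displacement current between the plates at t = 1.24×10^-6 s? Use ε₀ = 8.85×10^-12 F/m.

C = ε₀A/d = (8.85×10^-12)(2.075×10^-3)/(2.91×10^-3) = 6.311×10^-12 F and τ = RC = 4.740×10^-7 s. I_d in the gap equals the RC charging current.
I_d(t) = (V₀/R) e^(−t/τ) = 8.509×10^-4 · e^(−2.616) = 6.22×10^-5 A.

6.22×10^-5 A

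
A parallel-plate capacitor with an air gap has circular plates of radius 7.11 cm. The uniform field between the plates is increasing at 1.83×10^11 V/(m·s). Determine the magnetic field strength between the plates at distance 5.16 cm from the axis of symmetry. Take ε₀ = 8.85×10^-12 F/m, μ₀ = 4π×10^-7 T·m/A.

Total displacement current: I_d = ε₀(πR²)(dE/dt) = (8.85×10^-12)(0.01588)(1.83×10^11) = 0.02572 A.
∮B·dl = μ₀ I_d,enc with I_d,enc = I_d r²/R² = 0.01355 A; so B = μ₀ I_d,enc/(2πr) = 5.25×10^-8 T.

5.25×10^-8 T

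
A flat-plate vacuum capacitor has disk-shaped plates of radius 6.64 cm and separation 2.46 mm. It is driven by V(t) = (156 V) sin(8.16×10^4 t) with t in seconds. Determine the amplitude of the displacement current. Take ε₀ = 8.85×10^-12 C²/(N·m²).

(dE/dt)_max = V₀ω/d = 5.175×10^9 V/(m·s); ω = 8.16×10^4 rad/s.
I_d,max = ε₀ A (dE/dt)_max = (8.85×10^-12)(0.01385)(5.175×10^9) = 6.34×10^-4 A.

6.34×10^-4 A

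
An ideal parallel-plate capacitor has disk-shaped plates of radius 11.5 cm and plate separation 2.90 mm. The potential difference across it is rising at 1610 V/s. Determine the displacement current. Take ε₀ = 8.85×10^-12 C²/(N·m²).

2.04×10^-7 A

The displacement current equals the charging current C dV/dt. With C = ε₀A/d = (8.85×10^-12)(0.04155)/(2.90×10^-3) = 1.268×10^-10 F, I_d = (1.268×10^-10)(1610) = 2.04×10^-7 A.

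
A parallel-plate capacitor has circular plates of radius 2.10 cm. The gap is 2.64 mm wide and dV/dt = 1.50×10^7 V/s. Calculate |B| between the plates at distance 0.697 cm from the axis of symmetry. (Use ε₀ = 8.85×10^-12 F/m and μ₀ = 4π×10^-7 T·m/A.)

2.20×10^-10 T

dE/dt = (dV/dt)/d = 5.682×10^9 V/(m·s); I_d = ε₀(πR²)(dE/dt) = (8.85×10^-12)(1.385×10^-3)(5.682×10^9) = 6.965×10^-5 A.
For r < R the Ampère–Maxwell law gives B(2πr) = μ₀ I_d (r²/R²), so B = μ₀ I_d r/(2πR²) = (4π×10^-7)(6.965×10^-5)(6.97×10^-3)/(2π·0.0210²) = 2.20×10^-10 T.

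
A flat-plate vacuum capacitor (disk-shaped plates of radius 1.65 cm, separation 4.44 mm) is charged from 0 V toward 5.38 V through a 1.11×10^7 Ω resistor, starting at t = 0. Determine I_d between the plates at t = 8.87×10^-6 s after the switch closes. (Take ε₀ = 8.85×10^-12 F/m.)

3.03×10^-7 A

C = ε₀A/d = (8.85×10^-12)(8.553×10^-4)/(4.44×10^-3) = 1.705×10^-12 F and τ = RC = 1.893×10^-5 s. I_d in the gap equals the RC charging current.
I_d(t) = (V₀/R) e^(−t/τ) = 4.847×10^-7 · e^(−0.4686) = 3.03×10^-7 A.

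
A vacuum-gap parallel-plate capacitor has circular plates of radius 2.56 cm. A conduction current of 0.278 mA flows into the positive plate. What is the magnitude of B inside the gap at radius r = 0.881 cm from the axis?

By continuity the displacement current in the gap matches the conduction current: I_d = 2.78×10^-4 A.
∮B·dl = μ₀ I_d,enc with I_d,enc = I_d r²/R² = 3.292×10^-5 A; so B = μ₀ I_d,enc/(2πr) = 7.47×10^-10 T.

7.47×10^-10 T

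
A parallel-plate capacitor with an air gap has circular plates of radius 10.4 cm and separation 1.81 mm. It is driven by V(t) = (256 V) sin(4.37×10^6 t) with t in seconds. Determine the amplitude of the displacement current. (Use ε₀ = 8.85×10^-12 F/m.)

The displacement current equals the conduction current C dV/dt, which peaks at C V₀ ω.
With C = ε₀A/d = (8.85×10^-12)(0.03398)/(1.81×10^-3) = 1.661×10^-10 F and ω = 4.37×10^6 rad/s, I_d,max = (1.661×10^-10)(256)(4.37×10^6) = 0.186 A.

0.186 A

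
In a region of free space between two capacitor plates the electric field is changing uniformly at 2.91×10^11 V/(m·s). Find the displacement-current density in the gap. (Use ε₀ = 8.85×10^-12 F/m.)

J_d = ε₀ dE/dt = (8.85×10^-12)(2.91×10^11) = 2.58 A/m².

2.58 A/m²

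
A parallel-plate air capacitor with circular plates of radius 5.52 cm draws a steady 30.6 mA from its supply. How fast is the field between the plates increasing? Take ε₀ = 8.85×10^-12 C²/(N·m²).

3.61×10^11 V/(m·s)

The displacement current between the plates equals the conduction current, I_d = 30.6 mA.
Then dE/dt = I_d/(ε₀A) = 3.61×10^11 V/(m·s).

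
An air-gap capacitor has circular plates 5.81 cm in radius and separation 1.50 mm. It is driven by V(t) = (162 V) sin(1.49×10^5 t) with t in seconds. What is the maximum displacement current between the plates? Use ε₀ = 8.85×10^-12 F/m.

C = ε₀A/d = (8.85×10^-12)(0.01060)/(1.50×10^-3) = 6.254×10^-11 F; ω = 1.49×10^5 rad/s.
I_d = C dV/dt, so |I_d|_max = C V₀ ω = (6.254×10^-11)(162)(1.49×10^5) = 1.51×10^-3 A.

1.51×10^-3 A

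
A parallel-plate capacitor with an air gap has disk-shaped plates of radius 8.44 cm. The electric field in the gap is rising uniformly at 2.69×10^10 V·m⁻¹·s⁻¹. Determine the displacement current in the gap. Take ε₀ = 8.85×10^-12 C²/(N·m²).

5.33×10^-3 A

I_d = ε₀ A (dE/dt) = (8.85×10^-12)(0.02238 m²)(2.69×10^10) = 5.33×10^-3 A.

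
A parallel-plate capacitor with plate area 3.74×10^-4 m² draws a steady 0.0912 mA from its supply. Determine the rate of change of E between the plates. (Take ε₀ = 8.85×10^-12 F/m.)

By continuity, I_d in the gap equals the 0.0912 mA flowing in the wire.
Inverting I_d = ε₀ A dE/dt gives dE/dt = 9.12×10^-5 / (8.85×10^-12 · 3.74×10^-4) = 2.76×10^10 V/(m·s).

2.76×10^10 V/(m·s)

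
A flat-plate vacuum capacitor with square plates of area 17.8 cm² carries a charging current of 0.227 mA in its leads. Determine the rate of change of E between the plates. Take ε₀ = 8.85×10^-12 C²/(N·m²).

1.44×10^10 V/(m·s)

By continuity, I_d in the gap equals the 0.227 mA flowing in the wire.
Inverting I_d = ε₀ A dE/dt gives dE/dt = 2.27×10^-4 / (8.85×10^-12 · 1.78×10^-3) = 1.44×10^10 V/(m·s).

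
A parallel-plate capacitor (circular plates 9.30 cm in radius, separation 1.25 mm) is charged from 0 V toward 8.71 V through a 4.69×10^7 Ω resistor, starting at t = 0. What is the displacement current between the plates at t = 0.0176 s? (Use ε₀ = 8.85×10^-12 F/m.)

2.64×10^-8 A

C = ε₀A/d = (8.85×10^-12)(0.02717)/(1.25×10^-3) = 1.924×10^-10 F and τ = RC = 9.024×10^-3 s. I_d in the gap equals the RC charging current.
I_d(t) = (V₀/R) e^(−t/τ) = 1.857×10^-7 · e^(−1.950) = 2.64×10^-8 A.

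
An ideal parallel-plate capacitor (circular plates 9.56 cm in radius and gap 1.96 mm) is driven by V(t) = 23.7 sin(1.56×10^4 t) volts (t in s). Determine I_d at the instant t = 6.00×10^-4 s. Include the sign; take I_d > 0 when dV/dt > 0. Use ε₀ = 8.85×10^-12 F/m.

-4.78×10^-5 A

dV/dt = (23.7)(1.56×10^4)·cos(9.36) = -3.689×10^5 V/s.
I_d = C dV/dt with C = ε₀A/d = (8.85×10^-12)(0.02871)/(1.96×10^-3) = 1.296×10^-10 F, so I_d = (1.296×10^-10)(-3.689×10^5) = -4.78×10^-5 A.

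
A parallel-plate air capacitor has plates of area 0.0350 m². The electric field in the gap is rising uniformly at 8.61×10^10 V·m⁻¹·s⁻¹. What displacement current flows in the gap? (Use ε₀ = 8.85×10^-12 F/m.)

With a uniform field, Φ_E = EA, so I_d = ε₀ A dE/dt = 0.0267 A.

0.0267 A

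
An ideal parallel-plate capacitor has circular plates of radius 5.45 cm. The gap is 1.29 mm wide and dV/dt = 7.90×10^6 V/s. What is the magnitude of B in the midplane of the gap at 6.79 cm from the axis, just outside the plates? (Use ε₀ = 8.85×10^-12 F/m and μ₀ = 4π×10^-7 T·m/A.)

1.49×10^-9 T

dE/dt = (dV/dt)/d = 6.124×10^9 V/(m·s); I_d = ε₀(πR²)(dE/dt) = (8.85×10^-12)(9.331×10^-3)(6.124×10^9) = 5.057×10^-4 A.
For r ≥ R the full I_d is enclosed: B = μ₀ I_d/(2πr) = (4π×10^-7)(5.057×10^-4)/(2π·0.0679) = 1.49×10^-9 T.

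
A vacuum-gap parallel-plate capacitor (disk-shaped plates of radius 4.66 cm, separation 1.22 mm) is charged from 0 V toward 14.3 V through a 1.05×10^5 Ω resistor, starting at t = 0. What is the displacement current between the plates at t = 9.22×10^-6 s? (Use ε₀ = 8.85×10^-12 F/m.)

2.31×10^-5 A

C = ε₀A/d = (8.85×10^-12)(6.822×10^-3)/(1.22×10^-3) = 4.949×10^-11 F and τ = RC = 5.196×10^-6 s. I_d in the gap equals the RC charging current.
I_d(t) = (V₀/R) e^(−t/τ) = 1.362×10^-4 · e^(−1.774) = 2.31×10^-5 A.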